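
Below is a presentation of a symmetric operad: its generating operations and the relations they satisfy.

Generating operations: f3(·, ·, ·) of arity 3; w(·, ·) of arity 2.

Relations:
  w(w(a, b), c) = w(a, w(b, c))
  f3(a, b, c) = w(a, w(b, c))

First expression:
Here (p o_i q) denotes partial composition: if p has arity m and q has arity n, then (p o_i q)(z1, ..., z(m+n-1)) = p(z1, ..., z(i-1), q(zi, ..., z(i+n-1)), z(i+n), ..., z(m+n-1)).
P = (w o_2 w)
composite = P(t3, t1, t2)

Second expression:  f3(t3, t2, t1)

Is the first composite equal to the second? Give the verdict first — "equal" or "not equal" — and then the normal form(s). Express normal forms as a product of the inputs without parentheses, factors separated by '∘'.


not equal; first: t3 ∘ t1 ∘ t2; second: t3 ∘ t2 ∘ t1

The first expression reduces to t3 ∘ t1 ∘ t2
The second expression reduces to t3 ∘ t2 ∘ t1
No match — not equal.


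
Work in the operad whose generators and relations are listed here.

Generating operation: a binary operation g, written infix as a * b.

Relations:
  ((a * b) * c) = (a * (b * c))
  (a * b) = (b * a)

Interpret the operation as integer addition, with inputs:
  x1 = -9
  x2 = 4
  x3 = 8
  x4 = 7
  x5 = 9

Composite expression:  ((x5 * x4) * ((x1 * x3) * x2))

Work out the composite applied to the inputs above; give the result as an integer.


(x5 * x4) = 16
(x1 * x3) = -1
((x1 * x3) * x2) = 3
((x5 * x4) * ((x1 * x3) * x2)) = 19

19


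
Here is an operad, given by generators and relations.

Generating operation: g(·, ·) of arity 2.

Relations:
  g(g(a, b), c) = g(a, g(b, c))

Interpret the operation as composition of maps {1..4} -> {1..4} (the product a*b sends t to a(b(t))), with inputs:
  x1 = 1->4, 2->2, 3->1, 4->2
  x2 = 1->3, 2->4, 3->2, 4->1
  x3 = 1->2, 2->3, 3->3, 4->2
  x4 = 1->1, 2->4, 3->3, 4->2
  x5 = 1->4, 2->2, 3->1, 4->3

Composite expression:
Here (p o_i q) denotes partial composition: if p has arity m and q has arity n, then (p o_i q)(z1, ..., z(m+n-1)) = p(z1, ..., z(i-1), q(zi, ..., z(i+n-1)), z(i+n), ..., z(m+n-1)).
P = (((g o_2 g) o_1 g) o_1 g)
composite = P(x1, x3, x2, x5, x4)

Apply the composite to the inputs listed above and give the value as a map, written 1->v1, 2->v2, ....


1->2, 2->1, 3->1, 4->2

g(x1, x3) = 1->2, 2->1, 3->1, 4->2
g(g(x1, x3), x2) = 1->1, 2->2, 3->1, 4->2
g(x5, x4) = 1->4, 2->3, 3->1, 4->2
g(g(g(x1, x3), x2), g(x5, x4)) = 1->2, 2->1, 3->1, 4->2


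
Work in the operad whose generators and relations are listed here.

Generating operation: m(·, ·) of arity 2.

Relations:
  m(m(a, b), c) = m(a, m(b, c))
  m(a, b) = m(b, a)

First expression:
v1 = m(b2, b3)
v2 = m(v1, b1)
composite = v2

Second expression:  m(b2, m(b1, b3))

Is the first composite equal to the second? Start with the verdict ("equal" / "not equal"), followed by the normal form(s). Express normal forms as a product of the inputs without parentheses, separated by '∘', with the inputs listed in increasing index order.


equal — both sides give b1 ∘ b2 ∘ b3

The first expression, normalized: b1 ∘ b2 ∘ b3
The second expression, normalized: b1 ∘ b2 ∘ b3
The forms coincide; equal.


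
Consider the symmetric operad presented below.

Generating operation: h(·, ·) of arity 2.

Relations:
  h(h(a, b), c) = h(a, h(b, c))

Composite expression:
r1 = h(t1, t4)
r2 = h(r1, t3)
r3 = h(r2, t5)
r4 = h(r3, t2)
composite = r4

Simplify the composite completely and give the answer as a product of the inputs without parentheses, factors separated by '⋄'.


Key point: h is associative — brackets drop, the t-order remains.
h(t1, t4) linearizes to t1 ⋄ t4
h(h(t1, t4), t3) linearizes to t1 ⋄ t4 ⋄ t3
h(h(h(t1, t4), t3), t5) linearizes to t1 ⋄ t4 ⋄ t3 ⋄ t5
h(h(h(h(t1, t4), t3), t5), t2) linearizes to t1 ⋄ t4 ⋄ t3 ⋄ t5 ⋄ t2

t1 ⋄ t4 ⋄ t3 ⋄ t5 ⋄ t2


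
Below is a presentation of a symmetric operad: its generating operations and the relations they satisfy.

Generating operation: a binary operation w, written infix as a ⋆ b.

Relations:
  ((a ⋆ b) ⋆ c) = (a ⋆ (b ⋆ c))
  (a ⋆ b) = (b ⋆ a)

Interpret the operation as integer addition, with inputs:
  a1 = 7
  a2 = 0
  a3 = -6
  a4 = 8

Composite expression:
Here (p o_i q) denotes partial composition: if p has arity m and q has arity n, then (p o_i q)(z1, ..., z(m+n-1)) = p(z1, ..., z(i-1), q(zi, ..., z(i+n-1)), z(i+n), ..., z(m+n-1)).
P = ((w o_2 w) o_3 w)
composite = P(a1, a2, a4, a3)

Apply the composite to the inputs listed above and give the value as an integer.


9

(a4 ⋆ a3) = 2
(a2 ⋆ (a4 ⋆ a3)) = 2
(a1 ⋆ (a2 ⋆ (a4 ⋆ a3))) = 9


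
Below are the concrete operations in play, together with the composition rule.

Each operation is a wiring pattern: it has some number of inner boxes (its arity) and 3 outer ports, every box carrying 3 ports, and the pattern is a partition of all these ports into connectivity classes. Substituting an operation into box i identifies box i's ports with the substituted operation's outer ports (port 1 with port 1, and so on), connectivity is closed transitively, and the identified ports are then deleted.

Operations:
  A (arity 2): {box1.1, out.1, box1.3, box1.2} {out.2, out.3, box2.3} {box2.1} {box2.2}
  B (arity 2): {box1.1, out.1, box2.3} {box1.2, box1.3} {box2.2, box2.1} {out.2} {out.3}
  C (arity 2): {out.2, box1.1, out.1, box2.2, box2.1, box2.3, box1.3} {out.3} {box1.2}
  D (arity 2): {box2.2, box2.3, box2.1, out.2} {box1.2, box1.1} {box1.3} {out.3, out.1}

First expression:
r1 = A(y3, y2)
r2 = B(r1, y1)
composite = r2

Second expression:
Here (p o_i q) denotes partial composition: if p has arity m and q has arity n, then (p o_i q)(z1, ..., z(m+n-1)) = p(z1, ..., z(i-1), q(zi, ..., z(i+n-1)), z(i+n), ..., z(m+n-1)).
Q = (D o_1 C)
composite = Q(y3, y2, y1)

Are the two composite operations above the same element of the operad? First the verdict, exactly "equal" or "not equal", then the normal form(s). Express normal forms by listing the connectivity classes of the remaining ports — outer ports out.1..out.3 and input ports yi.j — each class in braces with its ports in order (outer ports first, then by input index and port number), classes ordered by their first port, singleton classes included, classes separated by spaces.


not equal; the first gives {out.1, y1.3, y3.1, y3.2, y3.3} {out.2} {out.3} {y1.1, y1.2} {y2.1} {y2.2} {y2.3} and the second {out.1, out.3} {out.2, y1.1, y1.2, y1.3} {y2.1, y2.2, y2.3, y3.1, y3.3} {y3.2}

Reducing the first expression gives {out.1, y1.3, y3.1, y3.2, y3.3} {out.2} {out.3} {y1.1, y1.2} {y2.1} {y2.2} {y2.3}
Reducing the second expression gives {out.1, out.3} {out.2, y1.1, y1.2, y1.3} {y2.1, y2.2, y2.3, y3.1, y3.3} {y3.2}
The normal forms differ: not equal.


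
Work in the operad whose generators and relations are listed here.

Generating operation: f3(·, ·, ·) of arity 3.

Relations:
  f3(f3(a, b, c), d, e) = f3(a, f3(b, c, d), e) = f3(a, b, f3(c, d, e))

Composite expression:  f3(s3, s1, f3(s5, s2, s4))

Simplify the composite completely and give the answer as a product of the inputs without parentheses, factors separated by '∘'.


s3 ∘ s1 ∘ s5 ∘ s2 ∘ s4


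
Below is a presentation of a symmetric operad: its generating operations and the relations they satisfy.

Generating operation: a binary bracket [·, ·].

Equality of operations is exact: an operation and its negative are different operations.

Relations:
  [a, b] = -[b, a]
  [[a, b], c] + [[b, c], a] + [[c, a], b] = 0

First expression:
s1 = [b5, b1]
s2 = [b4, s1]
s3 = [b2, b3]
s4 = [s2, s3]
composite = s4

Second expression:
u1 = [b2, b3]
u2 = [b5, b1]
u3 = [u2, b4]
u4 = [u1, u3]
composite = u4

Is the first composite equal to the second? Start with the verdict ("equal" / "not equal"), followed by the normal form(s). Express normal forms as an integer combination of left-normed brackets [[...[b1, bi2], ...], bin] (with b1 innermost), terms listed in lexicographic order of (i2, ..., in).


equal; the common form is [[[[b1, b5], b4], b2], b3] - [[[[b1, b5], b4], b3], b2]

The first expression, normalized: [[[[b1, b5], b4], b2], b3] - [[[[b1, b5], b4], b3], b2]
The second expression, normalized: [[[[b1, b5], b4], b2], b3] - [[[[b1, b5], b4], b3], b2]
One common form — equal.


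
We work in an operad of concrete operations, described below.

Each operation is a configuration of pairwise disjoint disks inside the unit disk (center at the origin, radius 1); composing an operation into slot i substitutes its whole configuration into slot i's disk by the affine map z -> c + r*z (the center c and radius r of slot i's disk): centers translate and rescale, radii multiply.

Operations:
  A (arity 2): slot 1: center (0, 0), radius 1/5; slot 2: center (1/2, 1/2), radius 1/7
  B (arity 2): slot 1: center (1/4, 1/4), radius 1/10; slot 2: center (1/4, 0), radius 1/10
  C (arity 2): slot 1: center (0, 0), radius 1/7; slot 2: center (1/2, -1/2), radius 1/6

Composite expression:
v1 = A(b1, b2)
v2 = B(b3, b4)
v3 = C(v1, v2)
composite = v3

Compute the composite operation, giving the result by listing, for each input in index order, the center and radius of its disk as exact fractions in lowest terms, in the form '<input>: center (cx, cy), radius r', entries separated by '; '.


b1: center (0, 0), radius 1/35; b2: center (1/14, 1/14), radius 1/49; b3: center (13/24, -11/24), radius 1/60; b4: center (13/24, -1/2), radius 1/60

Each b-disk chains the slot maps above it in C; radii multiply.
for b1, the 2-step affine chain lands on center (0, 0), radius 1/35
for b2, the 2-step affine chain lands on center (1/14, 1/14), radius 1/49
for b3, the 2-step affine chain lands on center (13/24, -11/24), radius 1/60
for b4, the 2-step affine chain lands on center (13/24, -1/2), radius 1/60


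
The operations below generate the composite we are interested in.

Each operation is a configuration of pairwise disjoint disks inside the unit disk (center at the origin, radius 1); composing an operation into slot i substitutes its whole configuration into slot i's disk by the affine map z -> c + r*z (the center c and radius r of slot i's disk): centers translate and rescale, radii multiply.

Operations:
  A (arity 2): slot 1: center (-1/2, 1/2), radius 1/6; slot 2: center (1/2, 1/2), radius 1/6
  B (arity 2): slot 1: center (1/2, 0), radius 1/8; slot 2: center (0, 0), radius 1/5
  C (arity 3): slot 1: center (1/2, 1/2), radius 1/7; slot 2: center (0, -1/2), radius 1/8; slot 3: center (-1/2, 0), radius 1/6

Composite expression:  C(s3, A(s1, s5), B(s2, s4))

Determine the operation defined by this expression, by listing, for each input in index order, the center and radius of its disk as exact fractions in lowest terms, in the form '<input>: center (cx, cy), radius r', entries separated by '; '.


Each s-disk chains the slot maps above it in C; radii multiply.
tracing s3 down its 1-map path: center (1/2, 1/2), radius 1/7
tracing s1 down its 2-map path: center (-1/16, -7/16), radius 1/48
tracing s5 down its 2-map path: center (1/16, -7/16), radius 1/48
tracing s2 down its 2-map path: center (-5/12, 0), radius 1/48
tracing s4 down its 2-map path: center (-1/2, 0), radius 1/30

s1: center (-1/16, -7/16), radius 1/48; s2: center (-5/12, 0), radius 1/48; s3: center (1/2, 1/2), radius 1/7; s4: center (-1/2, 0), radius 1/30; s5: center (1/16, -7/16), radius 1/48


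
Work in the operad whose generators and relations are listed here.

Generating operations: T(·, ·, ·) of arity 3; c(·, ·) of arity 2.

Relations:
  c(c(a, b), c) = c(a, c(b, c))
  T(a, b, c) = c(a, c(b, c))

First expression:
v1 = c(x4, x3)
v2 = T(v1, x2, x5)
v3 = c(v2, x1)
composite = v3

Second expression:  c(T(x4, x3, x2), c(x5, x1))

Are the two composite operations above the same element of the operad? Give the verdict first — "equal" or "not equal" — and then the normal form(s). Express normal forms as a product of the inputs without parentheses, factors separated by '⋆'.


equal — both sides give x4 ⋆ x3 ⋆ x2 ⋆ x5 ⋆ x1

In normal form, the first expression is x4 ⋆ x3 ⋆ x2 ⋆ x5 ⋆ x1
In normal form, the second expression is x4 ⋆ x3 ⋆ x2 ⋆ x5 ⋆ x1
Identical normal forms: equal.


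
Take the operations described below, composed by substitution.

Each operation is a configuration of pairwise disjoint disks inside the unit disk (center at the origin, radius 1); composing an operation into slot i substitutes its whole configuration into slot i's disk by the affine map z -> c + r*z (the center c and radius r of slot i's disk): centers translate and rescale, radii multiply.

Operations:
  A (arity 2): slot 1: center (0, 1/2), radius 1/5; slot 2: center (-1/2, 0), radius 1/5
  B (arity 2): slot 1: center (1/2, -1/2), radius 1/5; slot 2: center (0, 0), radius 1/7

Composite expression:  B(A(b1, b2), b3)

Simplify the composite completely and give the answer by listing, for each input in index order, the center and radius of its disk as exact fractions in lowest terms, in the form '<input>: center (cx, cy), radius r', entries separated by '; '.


Each b-disk chains the slot maps above it in B; radii multiply.
input b1: composing its 2 substitution steps yields center (1/2, -2/5), radius 1/25
input b2: composing its 2 substitution steps yields center (2/5, -1/2), radius 1/25
input b3: composing its 1 substitution step yields center (0, 0), radius 1/7

b1: center (1/2, -2/5), radius 1/25; b2: center (2/5, -1/2), radius 1/25; b3: center (0, 0), radius 1/7


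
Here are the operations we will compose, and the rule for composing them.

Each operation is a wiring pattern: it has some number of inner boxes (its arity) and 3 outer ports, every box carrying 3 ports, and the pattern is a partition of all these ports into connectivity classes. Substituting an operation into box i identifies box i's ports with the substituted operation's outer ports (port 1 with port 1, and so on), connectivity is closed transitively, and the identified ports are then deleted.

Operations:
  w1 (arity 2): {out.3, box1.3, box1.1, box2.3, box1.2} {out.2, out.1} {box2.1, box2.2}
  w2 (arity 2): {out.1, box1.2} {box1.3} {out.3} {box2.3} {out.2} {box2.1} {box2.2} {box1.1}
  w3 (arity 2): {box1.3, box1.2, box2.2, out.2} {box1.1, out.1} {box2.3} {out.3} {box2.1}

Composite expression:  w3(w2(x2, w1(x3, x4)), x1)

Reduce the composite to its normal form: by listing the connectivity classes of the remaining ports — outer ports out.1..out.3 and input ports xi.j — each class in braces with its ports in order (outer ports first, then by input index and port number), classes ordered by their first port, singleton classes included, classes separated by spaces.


Substituting into w3 glues patterns; closure does the rest.
composing w1 on (x3, x4), with out.j its own outer ports: {out.1, out.2} {out.3, x3.1, x3.2, x3.3, x4.3} {x4.1, x4.2}
composing w2 on (x2, x3, x4), with out.j its own outer ports: {out.1, x2.2} {out.2} {out.3} {x2.1} {x2.3} {x3.1, x3.2, x3.3, x4.3} {x4.1, x4.2}
composing w3 on (x2, x3, x4, x1), with out.j its own outer ports: {out.1, x2.2} {out.2, x1.2} {out.3} {x1.1} {x1.3} {x2.1} {x2.3} {x3.1, x3.2, x3.3, x4.3} {x4.1, x4.2}

{out.1, x2.2} {out.2, x1.2} {out.3} {x1.1} {x1.3} {x2.1} {x2.3} {x3.1, x3.2, x3.3, x4.3} {x4.1, x4.2}


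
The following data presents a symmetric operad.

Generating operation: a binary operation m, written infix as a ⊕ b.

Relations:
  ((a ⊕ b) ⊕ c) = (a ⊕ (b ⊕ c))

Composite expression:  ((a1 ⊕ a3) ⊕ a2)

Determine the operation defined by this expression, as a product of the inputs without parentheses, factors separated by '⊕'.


a1 ⊕ a3 ⊕ a2

Associativity of m dissolves the nesting; only the a-input order survives.
(a1 ⊕ a3) flattens to a1 ⊕ a3
((a1 ⊕ a3) ⊕ a2) flattens to a1 ⊕ a3 ⊕ a2


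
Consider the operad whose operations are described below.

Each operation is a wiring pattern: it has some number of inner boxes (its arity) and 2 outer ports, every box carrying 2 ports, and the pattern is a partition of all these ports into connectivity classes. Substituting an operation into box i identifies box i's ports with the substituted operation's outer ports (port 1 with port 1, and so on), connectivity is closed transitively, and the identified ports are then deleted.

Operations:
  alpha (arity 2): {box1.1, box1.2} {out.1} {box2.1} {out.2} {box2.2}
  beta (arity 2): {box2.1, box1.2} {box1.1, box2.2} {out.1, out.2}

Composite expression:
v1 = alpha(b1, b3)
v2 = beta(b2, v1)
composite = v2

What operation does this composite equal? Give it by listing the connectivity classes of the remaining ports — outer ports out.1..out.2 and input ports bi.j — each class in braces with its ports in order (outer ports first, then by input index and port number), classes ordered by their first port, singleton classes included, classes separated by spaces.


Substituting into beta glues patterns; closure does the rest.
stage alpha: inputs (b1, b3), connectivity {out.1} {out.2} {b1.1, b1.2} {b3.1} {b3.2}, out.j its boundary
stage beta: inputs (b2, b1, b3), connectivity {out.1, out.2} {b1.1, b1.2} {b2.1} {b2.2} {b3.1} {b3.2}, out.j its boundary

{out.1, out.2} {b1.1, b1.2} {b2.1} {b2.2} {b3.1} {b3.2}


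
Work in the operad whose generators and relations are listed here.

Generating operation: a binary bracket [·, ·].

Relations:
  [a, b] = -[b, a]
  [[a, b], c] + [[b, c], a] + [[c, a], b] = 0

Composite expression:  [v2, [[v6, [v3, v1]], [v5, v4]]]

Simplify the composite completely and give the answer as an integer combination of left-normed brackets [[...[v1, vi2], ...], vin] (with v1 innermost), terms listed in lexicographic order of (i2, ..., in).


[[[[[v1, v3], v6], v4], v5], v2] - [[[[[v1, v3], v6], v5], v4], v2]

Left-normed coefficients sit on the v1-initial expansion words.
Composite bracket: [v2, [[v6, [v3, v1]], [v5, v4]]]
Each bracket splits as ab - ba, giving 32 signed words (2^5 = 32).
Words beginning with v1 determine it all:
  from v1v3v6v4v5v2, sign +1: term +[[[[[v1, v3], v6], v4], v5], v2]
  from v1v3v6v5v4v2, sign -1: term -[[[[[v1, v3], v6], v5], v4], v2]


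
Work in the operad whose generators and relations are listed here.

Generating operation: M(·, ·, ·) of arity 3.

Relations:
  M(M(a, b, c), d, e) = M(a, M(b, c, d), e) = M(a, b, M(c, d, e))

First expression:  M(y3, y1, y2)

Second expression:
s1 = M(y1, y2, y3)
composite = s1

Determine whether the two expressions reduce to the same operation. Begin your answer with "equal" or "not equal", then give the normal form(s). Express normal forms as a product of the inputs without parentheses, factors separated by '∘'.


not equal — first y3 ∘ y1 ∘ y2, second y1 ∘ y2 ∘ y3

Normal form of the first expression: y3 ∘ y1 ∘ y2
Normal form of the second expression: y1 ∘ y2 ∘ y3
Distinct normal forms: not equal.


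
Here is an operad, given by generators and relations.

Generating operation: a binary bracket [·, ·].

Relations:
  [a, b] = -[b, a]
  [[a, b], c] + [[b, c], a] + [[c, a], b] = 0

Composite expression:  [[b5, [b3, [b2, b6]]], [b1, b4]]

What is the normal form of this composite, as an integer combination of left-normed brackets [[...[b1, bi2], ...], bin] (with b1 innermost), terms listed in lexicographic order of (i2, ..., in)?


-[[[[[b1, b4], b2], b6], b3], b5] + [[[[[b1, b4], b3], b2], b6], b5] - [[[[[b1, b4], b3], b6], b2], b5] + [[[[[b1, b4], b5], b2], b6], b3] - [[[[[b1, b4], b5], b3], b2], b6] + [[[[[b1, b4], b5], b3], b6], b2] - [[[[[b1, b4], b5], b6], b2], b3] + [[[[[b1, b4], b6], b2], b3], b5]


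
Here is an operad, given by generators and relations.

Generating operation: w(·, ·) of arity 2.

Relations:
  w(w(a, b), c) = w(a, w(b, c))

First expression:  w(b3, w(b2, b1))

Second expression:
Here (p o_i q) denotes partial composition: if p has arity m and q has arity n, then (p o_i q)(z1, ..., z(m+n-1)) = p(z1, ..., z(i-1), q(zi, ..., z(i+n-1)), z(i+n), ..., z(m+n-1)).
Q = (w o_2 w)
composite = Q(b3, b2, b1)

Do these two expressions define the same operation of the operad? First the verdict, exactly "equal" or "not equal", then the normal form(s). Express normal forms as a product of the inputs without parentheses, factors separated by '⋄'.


equal: each reduces to b3 ⋄ b2 ⋄ b1

The first expression, normalized: b3 ⋄ b2 ⋄ b1
The second expression, normalized: b3 ⋄ b2 ⋄ b1
Same normal form: equal.


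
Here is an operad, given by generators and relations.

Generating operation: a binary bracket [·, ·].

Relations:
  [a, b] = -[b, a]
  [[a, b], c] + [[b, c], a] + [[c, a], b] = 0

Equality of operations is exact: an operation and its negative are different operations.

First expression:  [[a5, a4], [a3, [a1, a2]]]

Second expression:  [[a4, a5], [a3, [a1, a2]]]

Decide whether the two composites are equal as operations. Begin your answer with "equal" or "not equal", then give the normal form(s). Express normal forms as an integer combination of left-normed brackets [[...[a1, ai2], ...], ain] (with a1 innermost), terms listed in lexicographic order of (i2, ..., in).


not equal — first -[[[[a1, a2], a3], a4], a5] + [[[[a1, a2], a3], a5], a4], second [[[[a1, a2], a3], a4], a5] - [[[[a1, a2], a3], a5], a4]

The first expression reduces to -[[[[a1, a2], a3], a4], a5] + [[[[a1, a2], a3], a5], a4]
The second expression reduces to [[[[a1, a2], a3], a4], a5] - [[[[a1, a2], a3], a5], a4]
They disagree, so not equal.


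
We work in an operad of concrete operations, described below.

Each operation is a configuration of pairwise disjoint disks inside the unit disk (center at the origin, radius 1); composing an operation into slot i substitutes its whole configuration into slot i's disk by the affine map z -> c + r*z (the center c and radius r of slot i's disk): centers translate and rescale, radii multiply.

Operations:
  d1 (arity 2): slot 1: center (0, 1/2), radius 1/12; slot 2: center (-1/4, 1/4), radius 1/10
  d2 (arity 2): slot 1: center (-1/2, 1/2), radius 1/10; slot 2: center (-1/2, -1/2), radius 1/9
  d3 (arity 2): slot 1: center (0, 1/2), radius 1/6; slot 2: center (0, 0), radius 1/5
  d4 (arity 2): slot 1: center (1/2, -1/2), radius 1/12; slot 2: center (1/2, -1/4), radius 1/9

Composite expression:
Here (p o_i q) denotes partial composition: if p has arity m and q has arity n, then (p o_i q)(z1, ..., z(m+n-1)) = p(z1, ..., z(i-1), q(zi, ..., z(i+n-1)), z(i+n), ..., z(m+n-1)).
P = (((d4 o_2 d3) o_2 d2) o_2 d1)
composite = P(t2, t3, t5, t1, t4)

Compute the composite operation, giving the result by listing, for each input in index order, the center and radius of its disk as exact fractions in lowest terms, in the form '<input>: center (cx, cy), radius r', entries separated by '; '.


Follow each t-input down from d4: c' goes to c + r*c', radius to r*r'.
input t2: applying the 1 nested substitution gives center (1/2, -1/2), radius 1/12
input t3: applying the 4 nested substitutions gives center (53/108, -199/1080), radius 1/6480
input t5: applying the 4 nested substitutions gives center (353/720, -133/720), radius 1/5400
input t1: applying the 3 nested substitutions gives center (53/108, -11/54), radius 1/486
input t4: applying the 2 nested substitutions gives center (1/2, -1/4), radius 1/45

t1: center (53/108, -11/54), radius 1/486; t2: center (1/2, -1/2), radius 1/12; t3: center (53/108, -199/1080), radius 1/6480; t4: center (1/2, -1/4), radius 1/45; t5: center (353/720, -133/720), radius 1/5400


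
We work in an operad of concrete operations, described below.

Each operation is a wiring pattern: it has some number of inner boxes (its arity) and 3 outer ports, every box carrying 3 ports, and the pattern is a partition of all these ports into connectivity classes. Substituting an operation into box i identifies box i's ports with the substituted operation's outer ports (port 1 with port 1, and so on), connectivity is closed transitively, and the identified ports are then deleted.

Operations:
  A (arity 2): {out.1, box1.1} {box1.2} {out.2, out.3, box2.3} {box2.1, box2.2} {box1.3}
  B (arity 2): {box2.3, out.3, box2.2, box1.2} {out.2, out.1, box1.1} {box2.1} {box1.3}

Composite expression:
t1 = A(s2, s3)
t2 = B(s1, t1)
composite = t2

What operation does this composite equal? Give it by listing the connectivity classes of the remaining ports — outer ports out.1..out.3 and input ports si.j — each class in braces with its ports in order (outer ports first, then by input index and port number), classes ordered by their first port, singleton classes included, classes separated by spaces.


{out.1, out.2, s1.1} {out.3, s1.2, s3.3} {s1.3} {s2.1} {s2.2} {s2.3} {s3.1, s3.2}

Substituting into B glues patterns; closure does the rest.
A over (s2, s3) gives {out.1, s2.1} {out.2, out.3, s3.3} {s2.2} {s2.3} {s3.1, s3.2}, out.j being that stage's outer ports
B over (s1, s2, s3) gives {out.1, out.2, s1.1} {out.3, s1.2, s3.3} {s1.3} {s2.1} {s2.2} {s2.3} {s3.1, s3.2}, out.j being that stage's outer ports


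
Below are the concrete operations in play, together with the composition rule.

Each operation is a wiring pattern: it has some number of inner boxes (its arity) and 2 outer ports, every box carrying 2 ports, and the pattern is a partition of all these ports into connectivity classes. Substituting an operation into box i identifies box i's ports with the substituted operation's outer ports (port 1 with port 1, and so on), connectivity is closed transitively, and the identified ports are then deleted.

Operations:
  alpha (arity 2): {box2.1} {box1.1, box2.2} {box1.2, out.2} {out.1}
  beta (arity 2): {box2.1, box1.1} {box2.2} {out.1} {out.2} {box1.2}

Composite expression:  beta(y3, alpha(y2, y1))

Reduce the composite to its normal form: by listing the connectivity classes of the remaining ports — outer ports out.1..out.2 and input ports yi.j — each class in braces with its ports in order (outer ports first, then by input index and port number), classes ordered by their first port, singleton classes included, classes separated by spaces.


Substituting into beta glues patterns; closure does the rest.
alpha over (y2, y1) gives {out.1} {out.2, y2.2} {y1.1} {y1.2, y2.1}, out.j being that stage's outer ports
beta over (y3, y2, y1) gives {out.1} {out.2} {y1.1} {y1.2, y2.1} {y2.2} {y3.1} {y3.2}, out.j being that stage's outer ports

{out.1} {out.2} {y1.1} {y1.2, y2.1} {y2.2} {y3.1} {y3.2}


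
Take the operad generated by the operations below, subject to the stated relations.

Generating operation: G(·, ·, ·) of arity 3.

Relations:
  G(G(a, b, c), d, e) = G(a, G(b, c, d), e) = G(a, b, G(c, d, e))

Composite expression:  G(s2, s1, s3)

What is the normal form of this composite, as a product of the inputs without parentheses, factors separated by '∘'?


Every regrouping of G is equal, so read the s-inputs in written order.
G(s2, s1, s3) spells out as s2 ∘ s1 ∘ s3

s2 ∘ s1 ∘ s3


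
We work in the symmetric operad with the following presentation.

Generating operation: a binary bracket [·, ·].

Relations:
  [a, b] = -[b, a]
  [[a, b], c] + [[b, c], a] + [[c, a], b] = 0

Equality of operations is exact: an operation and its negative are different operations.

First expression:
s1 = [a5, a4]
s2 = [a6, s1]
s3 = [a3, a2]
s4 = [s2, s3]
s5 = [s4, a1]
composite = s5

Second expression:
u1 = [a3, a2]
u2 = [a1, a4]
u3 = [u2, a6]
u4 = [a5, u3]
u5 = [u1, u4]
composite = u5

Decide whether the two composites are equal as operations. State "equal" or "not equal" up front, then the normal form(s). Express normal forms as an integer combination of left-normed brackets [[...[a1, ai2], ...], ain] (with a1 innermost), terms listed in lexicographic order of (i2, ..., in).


Normal form of the first expression: -[[[[[a1, a2], a3], a4], a5], a6] + [[[[[a1, a2], a3], a5], a4], a6] + [[[[[a1, a2], a3], a6], a4], a5] - [[[[[a1, a2], a3], a6], a5], a4] + [[[[[a1, a3], a2], a4], a5], a6] - [[[[[a1, a3], a2], a5], a4], a6] - [[[[[a1, a3], a2], a6], a4], a5] + [[[[[a1, a3], a2], a6], a5], a4] + [[[[[a1, a4], a5], a6], a2], a3] - [[[[[a1, a4], a5], a6], a3], a2] - [[[[[a1, a5], a4], a6], a2], a3] + [[[[[a1, a5], a4], a6], a3], a2] - [[[[[a1, a6], a4], a5], a2], a3] + [[[[[a1, a6], a4], a5], a3], a2] + [[[[[a1, a6], a5], a4], a2], a3] - [[[[[a1, a6], a5], a4], a3], a2]
Normal form of the second expression: -[[[[[a1, a4], a6], a5], a2], a3] + [[[[[a1, a4], a6], a5], a3], a2]
They disagree, so not equal.

not equal; the first gives -[[[[[a1, a2], a3], a4], a5], a6] + [[[[[a1, a2], a3], a5], a4], a6] + [[[[[a1, a2], a3], a6], a4], a5] - [[[[[a1, a2], a3], a6], a5], a4] + [[[[[a1, a3], a2], a4], a5], a6] - [[[[[a1, a3], a2], a5], a4], a6] - [[[[[a1, a3], a2], a6], a4], a5] + [[[[[a1, a3], a2], a6], a5], a4] + [[[[[a1, a4], a5], a6], a2], a3] - [[[[[a1, a4], a5], a6], a3], a2] - [[[[[a1, a5], a4], a6], a2], a3] + [[[[[a1, a5], a4], a6], a3], a2] - [[[[[a1, a6], a4], a5], a2], a3] + [[[[[a1, a6], a4], a5], a3], a2] + [[[[[a1, a6], a5], a4], a2], a3] - [[[[[a1, a6], a5], a4], a3], a2] and the second -[[[[[a1, a4], a6], a5], a2], a3] + [[[[[a1, a4], a6], a5], a3], a2]


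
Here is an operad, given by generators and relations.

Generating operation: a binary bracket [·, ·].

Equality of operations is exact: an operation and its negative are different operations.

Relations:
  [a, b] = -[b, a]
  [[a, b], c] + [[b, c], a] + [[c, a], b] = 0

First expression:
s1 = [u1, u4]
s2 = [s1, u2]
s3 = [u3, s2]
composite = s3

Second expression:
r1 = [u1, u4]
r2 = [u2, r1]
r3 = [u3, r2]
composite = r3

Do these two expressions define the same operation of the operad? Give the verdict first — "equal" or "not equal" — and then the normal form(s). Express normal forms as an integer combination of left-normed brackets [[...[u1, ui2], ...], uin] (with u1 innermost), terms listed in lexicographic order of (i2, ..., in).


not equal — first -[[[u1, u4], u2], u3], second [[[u1, u4], u2], u3]

Normal form of the first expression: -[[[u1, u4], u2], u3]
Normal form of the second expression: [[[u1, u4], u2], u3]
The forms do not match — not equal.


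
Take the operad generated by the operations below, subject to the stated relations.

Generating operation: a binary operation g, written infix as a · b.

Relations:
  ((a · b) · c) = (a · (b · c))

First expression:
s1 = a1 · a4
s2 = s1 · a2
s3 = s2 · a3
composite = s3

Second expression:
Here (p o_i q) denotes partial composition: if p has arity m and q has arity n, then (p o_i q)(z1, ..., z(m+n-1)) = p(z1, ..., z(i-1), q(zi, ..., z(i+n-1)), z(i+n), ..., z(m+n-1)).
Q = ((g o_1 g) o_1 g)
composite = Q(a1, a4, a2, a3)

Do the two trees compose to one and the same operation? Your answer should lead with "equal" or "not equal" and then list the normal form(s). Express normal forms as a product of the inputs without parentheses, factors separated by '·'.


equal — both sides give a1 · a4 · a2 · a3

Reducing the first expression gives a1 · a4 · a2 · a3
Reducing the second expression gives a1 · a4 · a2 · a3
Identical normal forms: equal.


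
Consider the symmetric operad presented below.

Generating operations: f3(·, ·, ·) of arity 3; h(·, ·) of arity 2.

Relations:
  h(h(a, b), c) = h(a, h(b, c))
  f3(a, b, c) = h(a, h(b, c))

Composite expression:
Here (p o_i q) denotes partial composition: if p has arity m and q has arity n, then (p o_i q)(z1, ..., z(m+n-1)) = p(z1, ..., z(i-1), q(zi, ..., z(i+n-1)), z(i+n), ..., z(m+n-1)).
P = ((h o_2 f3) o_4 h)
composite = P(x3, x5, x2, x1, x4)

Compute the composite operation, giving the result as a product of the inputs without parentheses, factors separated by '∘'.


x3 ∘ x5 ∘ x2 ∘ x1 ∘ x4

Every regrouping of h is equal, so read the x-inputs in written order.
h(x1, x4) unparenthesizes to x1 ∘ x4
f3(x5, x2, h(x1, x4)) unparenthesizes to x5 ∘ x2 ∘ x1 ∘ x4
h(x3, f3(x5, x2, h(x1, x4))) unparenthesizes to x3 ∘ x5 ∘ x2 ∘ x1 ∘ x4


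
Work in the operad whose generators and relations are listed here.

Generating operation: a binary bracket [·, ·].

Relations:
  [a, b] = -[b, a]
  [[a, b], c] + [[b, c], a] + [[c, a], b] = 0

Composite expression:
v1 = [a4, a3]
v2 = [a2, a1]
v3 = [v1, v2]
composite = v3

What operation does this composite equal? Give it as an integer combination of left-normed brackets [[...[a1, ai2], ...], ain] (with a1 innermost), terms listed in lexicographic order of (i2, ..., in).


-[[[a1, a2], a3], a4] + [[[a1, a2], a4], a3]

In the tensor algebra, words opening a1 carry the a1-anchored form.
Composite bracket: [[a4, a3], [a2, a1]]
Each bracket splits as ab - ba, giving 8 signed words (2^3 = 8).
Keep just the words that open with a1:
  the word a1a2a3a4 carries sign -1 and contributes -[[[a1, a2], a3], a4]
  the word a1a2a4a3 carries sign +1 and contributes +[[[a1, a2], a4], a3]


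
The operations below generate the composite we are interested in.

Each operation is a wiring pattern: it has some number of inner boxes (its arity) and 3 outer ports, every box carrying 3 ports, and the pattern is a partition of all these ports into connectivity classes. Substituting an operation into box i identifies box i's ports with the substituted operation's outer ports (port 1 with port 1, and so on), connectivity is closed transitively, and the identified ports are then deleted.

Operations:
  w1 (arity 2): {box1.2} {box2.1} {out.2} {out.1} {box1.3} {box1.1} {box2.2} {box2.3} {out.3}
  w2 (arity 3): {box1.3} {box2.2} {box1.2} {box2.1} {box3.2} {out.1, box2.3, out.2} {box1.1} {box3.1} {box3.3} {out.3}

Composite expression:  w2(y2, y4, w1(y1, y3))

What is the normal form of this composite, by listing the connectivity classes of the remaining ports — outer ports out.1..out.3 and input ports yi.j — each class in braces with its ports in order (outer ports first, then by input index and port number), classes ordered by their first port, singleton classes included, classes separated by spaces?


Substituting into w2 glues patterns; closure does the rest.
w1 over (y1, y3) gives {out.1} {out.2} {out.3} {y1.1} {y1.2} {y1.3} {y3.1} {y3.2} {y3.3}, out.j being that stage's outer ports
w2 over (y2, y4, y1, y3) gives {out.1, out.2, y4.3} {out.3} {y1.1} {y1.2} {y1.3} {y2.1} {y2.2} {y2.3} {y3.1} {y3.2} {y3.3} {y4.1} {y4.2}, out.j being that stage's outer ports

{out.1, out.2, y4.3} {out.3} {y1.1} {y1.2} {y1.3} {y2.1} {y2.2} {y2.3} {y3.1} {y3.2} {y3.3} {y4.1} {y4.2}


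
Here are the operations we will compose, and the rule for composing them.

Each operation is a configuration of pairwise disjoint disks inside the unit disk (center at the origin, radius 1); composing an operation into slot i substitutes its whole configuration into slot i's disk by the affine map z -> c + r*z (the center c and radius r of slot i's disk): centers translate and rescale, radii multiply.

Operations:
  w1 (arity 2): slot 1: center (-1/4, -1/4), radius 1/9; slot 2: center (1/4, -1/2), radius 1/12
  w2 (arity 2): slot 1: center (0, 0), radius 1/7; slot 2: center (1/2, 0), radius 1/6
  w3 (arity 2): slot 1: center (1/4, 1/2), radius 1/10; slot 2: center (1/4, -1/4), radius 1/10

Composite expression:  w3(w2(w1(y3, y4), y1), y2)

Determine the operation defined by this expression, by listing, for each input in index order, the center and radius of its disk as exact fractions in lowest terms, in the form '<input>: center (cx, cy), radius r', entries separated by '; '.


y1: center (3/10, 1/2), radius 1/60; y2: center (1/4, -1/4), radius 1/10; y3: center (69/280, 139/280), radius 1/630; y4: center (71/280, 69/140), radius 1/840

Below w3, radii multiply path by path; the y-disk centers shift.
tracing y3 down its 3-map path: center (69/280, 139/280), radius 1/630
tracing y4 down its 3-map path: center (71/280, 69/140), radius 1/840
tracing y1 down its 2-map path: center (3/10, 1/2), radius 1/60
tracing y2 down its 1-map path: center (1/4, -1/4), radius 1/10


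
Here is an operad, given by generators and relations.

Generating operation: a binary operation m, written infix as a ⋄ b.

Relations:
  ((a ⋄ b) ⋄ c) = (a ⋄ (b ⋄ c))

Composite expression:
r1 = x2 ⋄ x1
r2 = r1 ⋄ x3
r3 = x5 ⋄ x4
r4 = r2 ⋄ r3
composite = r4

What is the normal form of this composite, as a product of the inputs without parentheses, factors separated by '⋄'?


x2 ⋄ x1 ⋄ x3 ⋄ x5 ⋄ x4


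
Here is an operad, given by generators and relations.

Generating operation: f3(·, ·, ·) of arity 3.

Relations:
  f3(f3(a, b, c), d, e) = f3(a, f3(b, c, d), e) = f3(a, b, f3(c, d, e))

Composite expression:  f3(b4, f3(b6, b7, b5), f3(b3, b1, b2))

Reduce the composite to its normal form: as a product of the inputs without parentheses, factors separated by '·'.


Every regrouping of f3 is equal, so read the b-inputs in written order.
f3(b6, b7, b5) flattens to b6 · b7 · b5
f3(b3, b1, b2) flattens to b3 · b1 · b2
f3(b4, f3(b6, b7, b5), f3(b3, b1, b2)) flattens to b4 · b6 · b7 · b5 · b3 · b1 · b2

b4 · b6 · b7 · b5 · b3 · b1 · b2


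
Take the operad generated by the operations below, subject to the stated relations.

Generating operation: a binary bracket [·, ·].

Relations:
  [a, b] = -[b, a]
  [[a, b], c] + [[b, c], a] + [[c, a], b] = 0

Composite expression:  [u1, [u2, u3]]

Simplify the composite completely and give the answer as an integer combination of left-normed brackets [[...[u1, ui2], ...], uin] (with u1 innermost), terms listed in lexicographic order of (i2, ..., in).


[[u1, u2], u3] - [[u1, u3], u2]


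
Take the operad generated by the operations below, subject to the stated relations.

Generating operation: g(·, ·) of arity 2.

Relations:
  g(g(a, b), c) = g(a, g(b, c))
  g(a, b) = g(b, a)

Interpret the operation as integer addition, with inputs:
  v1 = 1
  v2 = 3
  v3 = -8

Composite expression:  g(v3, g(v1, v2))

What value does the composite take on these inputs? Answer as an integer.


-4

g(v1, v2) = 4
g(v3, g(v1, v2)) = -4


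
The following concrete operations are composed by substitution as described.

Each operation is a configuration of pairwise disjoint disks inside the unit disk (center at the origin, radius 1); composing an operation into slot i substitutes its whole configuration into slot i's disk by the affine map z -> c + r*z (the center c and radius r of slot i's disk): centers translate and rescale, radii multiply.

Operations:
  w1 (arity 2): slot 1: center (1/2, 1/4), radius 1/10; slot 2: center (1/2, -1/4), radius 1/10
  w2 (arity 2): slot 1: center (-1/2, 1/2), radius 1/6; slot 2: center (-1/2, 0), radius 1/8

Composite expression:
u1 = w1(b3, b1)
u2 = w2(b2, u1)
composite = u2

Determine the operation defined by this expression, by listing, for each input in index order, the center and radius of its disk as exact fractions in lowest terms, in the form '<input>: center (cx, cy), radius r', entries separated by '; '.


Each b-disk chains the slot maps above it in w2; radii multiply.
input b2: applying the 1 nested substitution gives center (-1/2, 1/2), radius 1/6
input b3: applying the 2 nested substitutions gives center (-7/16, 1/32), radius 1/80
input b1: applying the 2 nested substitutions gives center (-7/16, -1/32), radius 1/80

b1: center (-7/16, -1/32), radius 1/80; b2: center (-1/2, 1/2), radius 1/6; b3: center (-7/16, 1/32), radius 1/80


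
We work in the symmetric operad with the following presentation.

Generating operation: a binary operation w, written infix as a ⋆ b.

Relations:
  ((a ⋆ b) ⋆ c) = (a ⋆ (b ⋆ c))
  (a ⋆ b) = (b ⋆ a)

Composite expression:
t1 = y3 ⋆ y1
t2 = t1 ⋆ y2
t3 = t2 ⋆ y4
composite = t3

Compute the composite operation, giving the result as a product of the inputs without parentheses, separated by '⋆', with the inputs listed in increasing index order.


Any arrangement under w is one operation, so sort the y-inputs.
(y3 ⋆ y1) reduces to y3 ⋆ y1
((y3 ⋆ y1) ⋆ y2) reduces to y3 ⋆ y1 ⋆ y2
(((y3 ⋆ y1) ⋆ y2) ⋆ y4) reduces to y3 ⋆ y1 ⋆ y2 ⋆ y4
rearranged into index order: y1 ⋆ y2 ⋆ y3 ⋆ y4

y1 ⋆ y2 ⋆ y3 ⋆ y4


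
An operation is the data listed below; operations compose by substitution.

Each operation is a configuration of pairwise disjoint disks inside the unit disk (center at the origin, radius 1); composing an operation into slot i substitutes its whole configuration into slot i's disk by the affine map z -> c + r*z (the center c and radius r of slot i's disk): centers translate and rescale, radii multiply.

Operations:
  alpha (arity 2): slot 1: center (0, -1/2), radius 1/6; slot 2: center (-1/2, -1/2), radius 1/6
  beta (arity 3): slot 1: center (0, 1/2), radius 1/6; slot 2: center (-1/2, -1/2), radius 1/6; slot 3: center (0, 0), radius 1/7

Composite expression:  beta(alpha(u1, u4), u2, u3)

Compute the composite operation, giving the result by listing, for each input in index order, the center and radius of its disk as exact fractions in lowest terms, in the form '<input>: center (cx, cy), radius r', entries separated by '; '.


u1: center (0, 5/12), radius 1/36; u2: center (-1/2, -1/2), radius 1/6; u3: center (0, 0), radius 1/7; u4: center (-1/12, 5/12), radius 1/36
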